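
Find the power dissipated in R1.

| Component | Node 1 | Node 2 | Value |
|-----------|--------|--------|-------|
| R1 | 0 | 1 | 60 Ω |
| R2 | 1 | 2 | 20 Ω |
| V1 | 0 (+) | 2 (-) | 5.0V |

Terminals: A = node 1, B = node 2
Nodal analysis, taking node 2 as the 0 V reference.
Source V1 fixes V_0 = 5 V.
KCL at each unknown node (sum of currents leaving = 0; resistances in Ω):
  Node 1: (V_1 - 5)/60 + (V_1 - 0)/20 = 0
Collecting terms: 0.06667 × V_1 = 0.08333  =>  V_1 = 1.25 V
I_R1 = (V_0 - V_1)/R1 = (5 - 1.25)/60 = 0.0625 A
P_R1 = I_R1² × R1 = (0.0625)² × 60 = 0.2344 W

Final answer: 0.2344 W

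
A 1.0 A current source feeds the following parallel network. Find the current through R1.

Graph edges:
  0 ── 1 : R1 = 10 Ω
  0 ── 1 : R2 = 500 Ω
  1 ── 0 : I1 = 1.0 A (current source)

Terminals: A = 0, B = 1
All resistors sit directly between nodes 0 and 1, so they are in parallel and share one voltage V; the full source current 1 A splits among them.
1/R_par = 1/10 + 1/500 = 0.102 S  =>  R_par = 9.804 Ω
V = I × R_par = 1 × 9.804 = 9.804 V
I_R1 = V/R1 = 9.804/10 = 0.9804 A

Final answer: 0.9804 A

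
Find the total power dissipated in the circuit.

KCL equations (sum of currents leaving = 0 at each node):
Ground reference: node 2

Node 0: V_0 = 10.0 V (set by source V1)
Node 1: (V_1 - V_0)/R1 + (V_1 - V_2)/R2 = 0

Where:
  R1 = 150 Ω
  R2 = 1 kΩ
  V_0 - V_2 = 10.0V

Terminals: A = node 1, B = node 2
Nodal analysis, taking node 2 as the 0 V reference.
Source V1 fixes V_0 = 10 V.
KCL at each unknown node (sum of currents leaving = 0; resistances in Ω):
  Node 1: (V_1 - 10)/150 + (V_1 - 0)/1000 = 0
Collecting terms: 0.007667 × V_1 = 0.06667  =>  V_1 = 8.696 V
Power in each resistor, P = (ΔV)²/R:
  P_R1 = (10 - 8.696)²/150 = 0.01134 W
  P_R2 = (8.696 - 0)²/1000 = 0.07561 W
P_total = P_R1 + P_R2 = 0.08696 W

Final answer: 0.08696 W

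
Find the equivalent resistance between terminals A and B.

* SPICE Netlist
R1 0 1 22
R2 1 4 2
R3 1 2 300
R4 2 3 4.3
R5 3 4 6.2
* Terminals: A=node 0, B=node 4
Reduce the network between node 0 (A) and node 4 (B) by series/parallel combination:
  Rs1 = R3 + R4 (series, joined only at node 2) = 300 + 4.3 = 304.3 Ω
  Rs2 = R5 + Rs1 (series, joined only at node 3) = 6.2 + 304.3 = 310.5 Ω
  Rp1 = R2 ‖ Rs2 (parallel, both between nodes 1 and 4) = 1/(1/2 + 1/310.5) = 1.987 Ω
  Rs3 = R1 + Rp1 (series, joined only at node 1) = 22 + 1.987 = 23.99 Ω
R_eq = 23.99 Ω

Final answer: 23.99 Ω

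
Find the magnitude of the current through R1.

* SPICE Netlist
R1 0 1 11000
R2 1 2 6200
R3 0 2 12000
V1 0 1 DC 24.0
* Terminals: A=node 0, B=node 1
Nodal analysis, taking node 1 as the 0 V reference.
Source V1 fixes V_0 = 24 V.
KCL at each unknown node (sum of currents leaving = 0; resistances in Ω):
  Node 2: (V_2 - 0)/6200 + (V_2 - 24)/12000 = 0
Collecting terms: 0.0002446 × V_2 = 0.002  =>  V_2 = 8.176 V
I_R1 = (V_0 - V_1)/R1 = (24 - 0)/11000 = 0.002182 A
|I_R1| = 0.002182 A

Final answer: |I_R1| = 0.002182 A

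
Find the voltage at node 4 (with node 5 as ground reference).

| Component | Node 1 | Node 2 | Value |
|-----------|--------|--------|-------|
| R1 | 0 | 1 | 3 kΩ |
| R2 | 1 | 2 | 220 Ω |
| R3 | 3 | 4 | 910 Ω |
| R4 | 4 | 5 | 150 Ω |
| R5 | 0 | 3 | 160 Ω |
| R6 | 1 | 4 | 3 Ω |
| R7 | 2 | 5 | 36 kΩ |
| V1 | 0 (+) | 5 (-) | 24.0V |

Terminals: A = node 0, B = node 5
Nodal analysis, taking node 5 as the 0 V reference.
Source V1 fixes V_0 = 24 V.
KCL at each unknown node (sum of currents leaving = 0; resistances in Ω):
  Node 1: (V_1 - 24)/3000 + (V_1 - V_2)/220 + (V_1 - V_4)/3 = 0
  Node 2: (V_2 - V_1)/220 + (V_2 - 0)/36000 = 0
  Node 3: (V_3 - V_4)/910 + (V_3 - 24)/160 = 0
  Node 4: (V_4 - V_3)/910 + (V_4 - 0)/150 + (V_4 - V_1)/3 = 0
Collecting terms (coefficients in siemens):
  0.3382·V_1 - 0.004545·V_2 - 0.3333·V_4 = 0.008
  0.004573·V_2 - 0.004545·V_1 = 0
  0.007349·V_3 - 0.001099·V_4 = 0.15
  0.3411·V_4 - 0.3333·V_1 - 0.001099·V_3 = 0
Solving these 4 simultaneous equations (Gaussian elimination) gives:
  V_1 = 3.841 V, V_2 = 3.817 V, V_3 = 20.98 V, V_4 = 3.821 V
The requested potential is V_4 = 3.821 V.

Final answer: V_4 = 3.821 V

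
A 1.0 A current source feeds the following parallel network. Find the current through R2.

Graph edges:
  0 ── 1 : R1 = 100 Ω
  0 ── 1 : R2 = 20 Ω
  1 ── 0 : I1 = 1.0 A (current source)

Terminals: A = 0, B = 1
All resistors sit directly between nodes 0 and 1, so they are in parallel and share one voltage V; the full source current 1 A splits among them.
1/R_par = 1/100 + 1/20 = 0.06 S  =>  R_par = 16.67 Ω
V = I × R_par = 1 × 16.67 = 16.67 V
I_R2 = V/R2 = 16.67/20 = 0.8333 A

Final answer: 0.8333 A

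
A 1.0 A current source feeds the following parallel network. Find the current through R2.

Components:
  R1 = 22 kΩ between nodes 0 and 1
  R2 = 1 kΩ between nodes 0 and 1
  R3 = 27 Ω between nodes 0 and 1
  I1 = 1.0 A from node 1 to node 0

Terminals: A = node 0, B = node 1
All resistors sit directly between nodes 0 and 1, so they are in parallel and share one voltage V; the full source current 1 A splits among them.
1/R_par = 1/22000 + 1/1000 + 1/27 = 0.03808 S  =>  R_par = 26.26 Ω
V = I × R_par = 1 × 26.26 = 26.26 V
I_R2 = V/R2 = 26.26/1000 = 0.02626 A

Final answer: 0.02626 A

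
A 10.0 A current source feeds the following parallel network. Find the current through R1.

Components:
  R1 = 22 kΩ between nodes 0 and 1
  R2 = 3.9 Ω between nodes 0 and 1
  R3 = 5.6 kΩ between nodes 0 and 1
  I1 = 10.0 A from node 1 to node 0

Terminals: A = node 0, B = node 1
All resistors sit directly between nodes 0 and 1, so they are in parallel and share one voltage V; the full source current 10 A splits among them.
1/R_par = 1/22000 + 1/3.9 + 1/5600 = 0.2566 S  =>  R_par = 3.897 Ω
V = I × R_par = 10 × 3.897 = 38.97 V
I_R1 = V/R1 = 38.97/22000 = 0.001771 A

Final answer: 0.001771 A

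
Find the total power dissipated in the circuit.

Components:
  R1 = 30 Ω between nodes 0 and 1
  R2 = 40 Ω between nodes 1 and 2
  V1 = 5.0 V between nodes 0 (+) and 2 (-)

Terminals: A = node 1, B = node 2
Nodal analysis, taking node 2 as the 0 V reference.
Source V1 fixes V_0 = 5 V.
KCL at each unknown node (sum of currents leaving = 0; resistances in Ω):
  Node 1: (V_1 - 5)/30 + (V_1 - 0)/40 = 0
Collecting terms: 0.05833 × V_1 = 0.1667  =>  V_1 = 2.857 V
Power in each resistor, P = (ΔV)²/R:
  P_R1 = (5 - 2.857)²/30 = 0.1531 W
  P_R2 = (2.857 - 0)²/40 = 0.2041 W
P_total = P_R1 + P_R2 = 0.3571 W

Final answer: 0.3571 W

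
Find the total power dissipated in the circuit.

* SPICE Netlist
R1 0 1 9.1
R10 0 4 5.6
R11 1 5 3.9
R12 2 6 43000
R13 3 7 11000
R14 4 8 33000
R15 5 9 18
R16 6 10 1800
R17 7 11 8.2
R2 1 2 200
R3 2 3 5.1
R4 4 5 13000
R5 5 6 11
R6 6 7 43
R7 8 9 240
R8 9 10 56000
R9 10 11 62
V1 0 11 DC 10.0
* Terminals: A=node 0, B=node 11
Nodal analysis, taking node 11 as the 0 V reference.
Source V1 fixes V_0 = 10 V.
KCL at each unknown node (sum of currents leaving = 0; resistances in Ω):
  Node 1: (V_1 - 10)/9.1 + (V_1 - V_2)/200 + (V_1 - V_5)/3.9 = 0
  Node 2: (V_2 - V_1)/200 + (V_2 - V_3)/5.1 + (V_2 - V_6)/43000 = 0
  Node 3: (V_3 - V_2)/5.1 + (V_3 - V_7)/11000 = 0
  Node 4: (V_4 - V_5)/13000 + (V_4 - 10)/5.6 + (V_4 - V_8)/33000 = 0
  Node 5: (V_5 - V_4)/13000 + (V_5 - V_6)/11 + (V_5 - V_1)/3.9 + (V_5 - V_9)/18 = 0
  Node 6: (V_6 - V_5)/11 + (V_6 - V_7)/43 + (V_6 - V_2)/43000 + (V_6 - V_10)/1800 = 0
  Node 7: (V_7 - V_6)/43 + (V_7 - V_3)/11000 + (V_7 - 0)/8.2 = 0
  Node 8: (V_8 - V_9)/240 + (V_8 - V_4)/33000 = 0
  Node 9: (V_9 - V_8)/240 + (V_9 - V_10)/56000 + (V_9 - V_5)/18 = 0
  Node 10: (V_10 - V_9)/56000 + (V_10 - 0)/62 + (V_10 - V_6)/1800 = 0
Collecting terms (coefficients in siemens):
  0.3713·V_1 - 0.005·V_2 - 0.2564·V_5 = 1.099
  0.2011·V_2 - 0.005·V_1 - 0.1961·V_3 - 0.00002326·V_6 = 0
  0.1962·V_3 - 0.1961·V_2 - 0.00009091·V_7 = 0
  0.1787·V_4 - 0.00007692·V_5 - 0.0000303·V_8 = 1.786
  0.403·V_5 - 0.2564·V_1 - 0.00007692·V_4 - 0.09091·V_6 - 0.05556·V_9 = 0
  0.1147·V_6 - 0.00002326·V_2 - 0.09091·V_5 - 0.02326·V_7 - 0.0005556·V_10 = 0
  0.1453·V_7 - 0.00009091·V_3 - 0.02326·V_6 = 0
  0.004197·V_8 - 0.0000303·V_4 - 0.004167·V_9 = 0
  0.05974·V_9 - 0.05556·V_5 - 0.004167·V_8 - 0.00001786·V_10 = 0
  0.0167·V_10 - 0.0005556·V_6 - 0.00001786·V_9 = 0
Solving these 10 simultaneous equations (Gaussian elimination) gives:
  V_1 = 8.763 V, V_2 = 8.617 V, V_3 = 8.614 V, V_4 = 9.999 V
  V_5 = 8.236 V, V_6 = 6.748 V, V_7 = 1.085 V, V_8 = 8.247 V
  V_9 = 8.234 V, V_10 = 0.2332 V
Power in each resistor, P = (ΔV)²/R:
  P_R1 = (10 - 8.763)²/9.1 = 0.1682 W
  P_R2 = (8.763 - 8.617)²/200 = 0.000106 W
  P_R3 = (8.617 - 8.614)²/5.1 = 0.000002389 W
  P_R4 = (9.999 - 8.236)²/13000 = 0.0002392 W
  P_R5 = (8.236 - 6.748)²/11 = 0.2012 W
  P_R6 = (6.748 - 1.085)²/43 = 0.7456 W
  P_R7 = (8.247 - 8.234)²/240 = 0.0000006766 W
  P_R8 = (8.234 - 0.2332)²/56000 = 0.001143 W
  P_R9 = (0.2332 - 0)²/62 = 0.0008775 W
  P_R10 = (10 - 9.999)²/5.6 = 0.0000001995 W
  P_R11 = (8.763 - 8.236)²/3.9 = 0.0713 W
  P_R12 = (8.617 - 6.748)²/43000 = 0.00008129 W
  P_R13 = (8.614 - 1.085)²/11000 = 0.005153 W
  P_R14 = (9.999 - 8.247)²/33000 = 0.00009304 W
  P_R15 = (8.236 - 8.234)²/18 = 0.0000001451 W
  P_R16 = (6.748 - 0.2332)²/1800 = 0.02358 W
  P_R17 = (1.085 - 0)²/8.2 = 0.1437 W
P_total = P_R1 + P_R2 + P_R3 + P_R4 + P_R5 + P_R6 + P_R7 + P_R8 + P_R9 + P_R10 + P_R11 + P_R12 + P_R13 + P_R14 + P_R15 + P_R16 + P_R17 = 1.361 W

Final answer: 1.361 W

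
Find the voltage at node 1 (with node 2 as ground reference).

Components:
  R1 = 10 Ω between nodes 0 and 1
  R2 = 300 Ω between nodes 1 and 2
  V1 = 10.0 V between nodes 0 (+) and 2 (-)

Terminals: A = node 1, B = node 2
Nodal analysis, taking node 2 as the 0 V reference.
Source V1 fixes V_0 = 10 V.
KCL at each unknown node (sum of currents leaving = 0; resistances in Ω):
  Node 1: (V_1 - 10)/10 + (V_1 - 0)/300 = 0
Collecting terms: 0.1033 × V_1 = 1  =>  V_1 = 9.677 V
The requested potential is V_1 = 9.677 V.

Final answer: V_1 = 9.677 V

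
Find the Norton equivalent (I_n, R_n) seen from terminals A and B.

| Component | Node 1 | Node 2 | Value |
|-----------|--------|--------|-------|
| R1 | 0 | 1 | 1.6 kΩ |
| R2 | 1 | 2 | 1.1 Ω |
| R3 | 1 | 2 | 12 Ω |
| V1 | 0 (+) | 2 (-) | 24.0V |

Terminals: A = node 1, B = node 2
Find the Thévenin equivalent first; then I_n = V_th/R_th and R_n = R_th.
Step 1 — V_th is the open-circuit voltage V_A - V_B (nothing connected across the terminals).
Nodal analysis, taking node 2 as the 0 V reference.
Source V1 fixes V_0 = 24 V.
KCL at each unknown node (sum of currents leaving = 0; resistances in Ω):
  Node 1: (V_1 - 24)/1600 + (V_1 - 0)/1.1 + (V_1 - 0)/12 = 0
Collecting terms: 0.993 × V_1 = 0.015  =>  V_1 = 0.0151 V
V_th = V_1 - V_2 = 0.0151 - 0 = 0.0151 V
Step 2 — R_th: zero the source — replace V1 by a short circuit (node 2 merges into node 0) — and find the resistance seen between A (node 1) and B (node 0).
Reduce the network between node 1 (A) and node 0 (B) by series/parallel combination:
  Rp1 = R1 ‖ R2 ‖ R3 (parallel, all between nodes 0 and 1) = 1/(1/1600 + 1/1.1 + 1/12) = 1.007 Ω
R_th = 1.007 Ω
I_n = V_th/R_th = 0.0151/1.007 = 0.015 A, and R_n = R_th = 1.007 Ω

Final answer: I_n = 0.015 A, R_n = 1.007 Ω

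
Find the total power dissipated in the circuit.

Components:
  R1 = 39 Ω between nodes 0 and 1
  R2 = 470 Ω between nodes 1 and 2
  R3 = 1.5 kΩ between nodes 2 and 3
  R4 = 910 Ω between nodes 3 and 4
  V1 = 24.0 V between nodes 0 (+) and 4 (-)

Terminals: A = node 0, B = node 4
Nodal analysis, taking node 4 as the 0 V reference.
Source V1 fixes V_0 = 24 V.
KCL at each unknown node (sum of currents leaving = 0; resistances in Ω):
  Node 1: (V_1 - 24)/39 + (V_1 - V_2)/470 = 0
  Node 2: (V_2 - V_1)/470 + (V_2 - V_3)/1500 = 0
  Node 3: (V_3 - V_2)/1500 + (V_3 - 0)/910 = 0
Collecting terms (coefficients in siemens):
  0.02777·V_1 - 0.002128·V_2 = 0.6154
  0.002794·V_2 - 0.002128·V_1 - 0.0006667·V_3 = 0
  0.001766·V_3 - 0.0006667·V_2 = 0
Solving these 3 simultaneous equations (Gaussian elimination) gives:
  V_1 = 23.68 V, V_2 = 19.82 V, V_3 = 7.482 V
Power in each resistor, P = (ΔV)²/R:
  P_R1 = (24 - 23.68)²/39 = 0.002636 W
  P_R2 = (23.68 - 19.82)²/470 = 0.03177 W
  P_R3 = (19.82 - 7.482)²/1500 = 0.1014 W
  P_R4 = (7.482 - 0)²/910 = 0.06152 W
P_total = P_R1 + P_R2 + P_R3 + P_R4 = 0.1973 W

Final answer: 0.1973 W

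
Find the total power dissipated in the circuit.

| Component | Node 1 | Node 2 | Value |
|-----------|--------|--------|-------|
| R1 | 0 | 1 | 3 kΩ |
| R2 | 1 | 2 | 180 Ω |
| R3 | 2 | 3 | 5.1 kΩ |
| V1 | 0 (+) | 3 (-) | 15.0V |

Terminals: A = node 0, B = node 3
Nodal analysis, taking node 3 as the 0 V reference.
Source V1 fixes V_0 = 15 V.
KCL at each unknown node (sum of currents leaving = 0; resistances in Ω):
  Node 1: (V_1 - 15)/3000 + (V_1 - V_2)/180 = 0
  Node 2: (V_2 - V_1)/180 + (V_2 - 0)/5100 = 0
Collecting terms (coefficients in siemens):
  0.005889·V_1 - 0.005556·V_2 = 0.005
  0.005752·V_2 - 0.005556·V_1 = 0
Determinant D = (0.005889)(0.005752) - (-0.005556)(-0.005556) = 0.000003007
V_1 = [(0.005)(0.005752) - (-0.005556)(0)]/D = 9.565 V
V_2 = [(0.005889)(0) - (0.005)(-0.005556)]/D = 9.239 V
Power in each resistor, P = (ΔV)²/R:
  P_R1 = (15 - 9.565)²/3000 = 0.009846 W
  P_R2 = (9.565 - 9.239)²/180 = 0.0005907 W
  P_R3 = (9.239 - 0)²/5100 = 0.01674 W
P_total = P_R1 + P_R2 + P_R3 = 0.02717 W

Final answer: 0.02717 W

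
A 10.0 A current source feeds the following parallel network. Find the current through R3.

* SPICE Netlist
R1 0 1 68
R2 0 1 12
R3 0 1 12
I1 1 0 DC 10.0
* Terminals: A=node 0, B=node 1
All resistors sit directly between nodes 0 and 1, so they are in parallel and share one voltage V; the full source current 10 A splits among them.
1/R_par = 1/68 + 1/12 + 1/12 = 0.1814 S  =>  R_par = 5.514 Ω
V = I × R_par = 10 × 5.514 = 55.14 V
I_R3 = V/R3 = 55.14/12 = 4.595 A

Final answer: 4.595 A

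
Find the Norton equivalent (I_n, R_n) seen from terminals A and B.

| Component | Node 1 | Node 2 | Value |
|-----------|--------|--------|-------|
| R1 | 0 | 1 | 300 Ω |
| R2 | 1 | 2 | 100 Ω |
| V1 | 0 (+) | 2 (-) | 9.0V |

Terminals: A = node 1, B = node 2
Find the Thévenin equivalent first; then I_n = V_th/R_th and R_n = R_th.
Step 1 — V_th is the open-circuit voltage V_A - V_B (nothing connected across the terminals).
Nodal analysis, taking node 2 as the 0 V reference.
Source V1 fixes V_0 = 9 V.
KCL at each unknown node (sum of currents leaving = 0; resistances in Ω):
  Node 1: (V_1 - 9)/300 + (V_1 - 0)/100 = 0
Collecting terms: 0.01333 × V_1 = 0.03  =>  V_1 = 2.25 V
V_th = V_1 - V_2 = 2.25 - 0 = 2.25 V
Step 2 — R_th: zero the source — replace V1 by a short circuit (node 2 merges into node 0) — and find the resistance seen between A (node 1) and B (node 0).
Reduce the network between node 1 (A) and node 0 (B) by series/parallel combination:
  Rp1 = R1 ‖ R2 (parallel, both between nodes 0 and 1) = 1/(1/300 + 1/100) = 75 Ω
R_th = 75 Ω
I_n = V_th/R_th = 2.25/75 = 0.03 A, and R_n = R_th = 75 Ω

Final answer: I_n = 0.03 A, R_n = 75 Ω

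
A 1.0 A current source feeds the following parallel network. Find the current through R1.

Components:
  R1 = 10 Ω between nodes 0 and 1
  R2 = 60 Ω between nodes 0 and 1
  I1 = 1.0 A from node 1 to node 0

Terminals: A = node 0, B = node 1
All resistors sit directly between nodes 0 and 1, so they are in parallel and share one voltage V; the full source current 1 A splits among them.
1/R_par = 1/10 + 1/60 = 0.1167 S  =>  R_par = 8.571 Ω
V = I × R_par = 1 × 8.571 = 8.571 V
I_R1 = V/R1 = 8.571/10 = 0.8571 A

Final answer: 0.8571 A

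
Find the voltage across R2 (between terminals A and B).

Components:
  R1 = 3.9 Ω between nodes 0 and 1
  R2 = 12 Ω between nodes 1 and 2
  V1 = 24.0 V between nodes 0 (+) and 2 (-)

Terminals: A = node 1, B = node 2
R1 and R2 are in series across V1 (node 0 → node 1 → node 2), and the output A–B is taken across R2, so this is a voltage divider.
Series current: I = V1/(R1 + R2) = 24/(3.9 + 12) = 24/15.9 = 1.509 A
V_R2 = I × R2 = V1 × R2/(R1 + R2) = 24 × 12/15.9 = 18.11 V

Final answer: 18.11 V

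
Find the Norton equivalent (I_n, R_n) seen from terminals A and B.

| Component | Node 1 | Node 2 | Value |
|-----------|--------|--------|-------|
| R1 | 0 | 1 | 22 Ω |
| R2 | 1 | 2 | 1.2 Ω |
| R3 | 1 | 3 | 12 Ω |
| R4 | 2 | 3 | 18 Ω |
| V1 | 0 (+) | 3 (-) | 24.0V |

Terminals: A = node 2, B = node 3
Find the Thévenin equivalent first; then I_n = V_th/R_th and R_n = R_th.
Step 1 — V_th is the open-circuit voltage V_A - V_B (nothing connected across the terminals).
Nodal analysis, taking node 3 as the 0 V reference.
Source V1 fixes V_0 = 24 V.
KCL at each unknown node (sum of currents leaving = 0; resistances in Ω):
  Node 1: (V_1 - 24)/22 + (V_1 - V_2)/1.2 + (V_1 - 0)/12 = 0
  Node 2: (V_2 - V_1)/1.2 + (V_2 - 0)/18 = 0
Collecting terms (coefficients in siemens):
  0.9621·V_1 - 0.8333·V_2 = 1.091
  0.8889·V_2 - 0.8333·V_1 = 0
Determinant D = (0.9621)(0.8889) - (-0.8333)(-0.8333) = 0.1608
V_1 = [(1.091)(0.8889) - (-0.8333)(0)]/D = 6.031 V
V_2 = [(0.9621)(0) - (1.091)(-0.8333)]/D = 5.654 V
V_th = V_2 - V_3 = 5.654 - 0 = 5.654 V
Step 2 — R_th: zero the source — replace V1 by a short circuit (node 3 merges into node 0) — and find the resistance seen between A (node 2) and B (node 0).
Reduce the network between node 2 (A) and node 0 (B) by series/parallel combination:
  Rp1 = R1 ‖ R3 (parallel, both between nodes 0 and 1) = 1/(1/22 + 1/12) = 7.765 Ω
  Rs1 = R2 + Rp1 (series, joined only at node 1) = 1.2 + 7.765 = 8.965 Ω
  Rp2 = R4 ‖ Rs1 (parallel, both between nodes 0 and 2) = 1/(1/18 + 1/8.965) = 5.984 Ω
R_th = 5.984 Ω
I_n = V_th/R_th = 5.654/5.984 = 0.9449 A, and R_n = R_th = 5.984 Ω

Final answer: I_n = 0.9449 A, R_n = 5.984 Ω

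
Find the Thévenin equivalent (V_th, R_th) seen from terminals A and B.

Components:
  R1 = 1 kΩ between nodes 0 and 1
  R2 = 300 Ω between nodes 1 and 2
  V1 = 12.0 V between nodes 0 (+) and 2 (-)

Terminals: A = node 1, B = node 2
Step 1 — V_th is the open-circuit voltage V_A - V_B (nothing connected across the terminals).
Nodal analysis, taking node 2 as the 0 V reference.
Source V1 fixes V_0 = 12 V.
KCL at each unknown node (sum of currents leaving = 0; resistances in Ω):
  Node 1: (V_1 - 12)/1000 + (V_1 - 0)/300 = 0
Collecting terms: 0.004333 × V_1 = 0.012  =>  V_1 = 2.769 V
V_th = V_1 - V_2 = 2.769 - 0 = 2.769 V
Step 2 — R_th: zero the source — replace V1 by a short circuit (node 2 merges into node 0) — and find the resistance seen between A (node 1) and B (node 0).
Reduce the network between node 1 (A) and node 0 (B) by series/parallel combination:
  Rp1 = R1 ‖ R2 (parallel, both between nodes 0 and 1) = 1/(1/1000 + 1/300) = 230.8 Ω
R_th = 230.8 Ω

Final answer: V_th = 2.769 V, R_th = 230.8 Ω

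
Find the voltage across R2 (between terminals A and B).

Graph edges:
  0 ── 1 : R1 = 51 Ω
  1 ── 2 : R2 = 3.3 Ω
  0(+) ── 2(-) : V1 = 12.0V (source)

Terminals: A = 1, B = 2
R1 and R2 are in series across V1 (node 0 → node 1 → node 2), and the output A–B is taken across R2, so this is a voltage divider.
Series current: I = V1/(R1 + R2) = 12/(51 + 3.3) = 12/54.3 = 0.221 A
V_R2 = I × R2 = V1 × R2/(R1 + R2) = 12 × 3.3/54.3 = 0.7293 V

Final answer: 0.7293 V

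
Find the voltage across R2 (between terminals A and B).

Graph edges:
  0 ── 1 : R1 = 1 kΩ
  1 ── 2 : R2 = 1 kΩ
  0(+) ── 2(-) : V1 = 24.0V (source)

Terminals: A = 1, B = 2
R1 and R2 are in series across V1 (node 0 → node 1 → node 2), and the output A–B is taken across R2, so this is a voltage divider.
Series current: I = V1/(R1 + R2) = 24/(1000 + 1000) = 24/2000 = 0.012 A
V_R2 = I × R2 = V1 × R2/(R1 + R2) = 24 × 1000/2000 = 12 V

Final answer: 12 V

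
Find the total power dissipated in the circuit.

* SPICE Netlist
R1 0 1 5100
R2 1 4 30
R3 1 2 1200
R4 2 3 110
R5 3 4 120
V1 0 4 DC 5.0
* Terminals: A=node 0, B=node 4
Nodal analysis, taking node 4 as the 0 V reference.
Source V1 fixes V_0 = 5 V.
KCL at each unknown node (sum of currents leaving = 0; resistances in Ω):
  Node 1: (V_1 - 5)/5100 + (V_1 - 0)/30 + (V_1 - V_2)/1200 = 0
  Node 2: (V_2 - V_1)/1200 + (V_2 - V_3)/110 = 0
  Node 3: (V_3 - V_2)/110 + (V_3 - 0)/120 = 0
Collecting terms (coefficients in siemens):
  0.03436·V_1 - 0.0008333·V_2 = 0.0009804
  0.009924·V_2 - 0.0008333·V_1 - 0.009091·V_3 = 0
  0.01742·V_3 - 0.009091·V_2 = 0
Solving these 3 simultaneous equations (Gaussian elimination) gives:
  V_1 = 0.02864 V, V_2 = 0.004607 V, V_3 = 0.002404 V
Power in each resistor, P = (ΔV)²/R:
  P_R1 = (5 - 0.02864)²/5100 = 0.004846 W
  P_R2 = (0.02864 - 0)²/30 = 0.00002735 W
  P_R3 = (0.02864 - 0.004607)²/1200 = 0.0000004814 W
  P_R4 = (0.004607 - 0.002404)²/110 = 0.00000004413 W
  P_R5 = (0.002404 - 0)²/120 = 0.00000004814 W
P_total = P_R1 + P_R2 + P_R3 + P_R4 + P_R5 = 0.004874 W

Final answer: 0.004874 W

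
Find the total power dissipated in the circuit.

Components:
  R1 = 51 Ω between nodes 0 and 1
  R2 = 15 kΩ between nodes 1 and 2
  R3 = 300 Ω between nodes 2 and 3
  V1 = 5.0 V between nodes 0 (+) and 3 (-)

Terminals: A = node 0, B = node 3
Nodal analysis, taking node 3 as the 0 V reference.
Source V1 fixes V_0 = 5 V.
KCL at each unknown node (sum of currents leaving = 0; resistances in Ω):
  Node 1: (V_1 - 5)/51 + (V_1 - V_2)/15000 = 0
  Node 2: (V_2 - V_1)/15000 + (V_2 - 0)/300 = 0
Collecting terms (coefficients in siemens):
  0.01967·V_1 - 0.00006667·V_2 = 0.09804
  0.0034·V_2 - 0.00006667·V_1 = 0
Determinant D = (0.01967)(0.0034) - (-0.00006667)(-0.00006667) = 0.00006689
V_1 = [(0.09804)(0.0034) - (-0.00006667)(0)]/D = 4.983 V
V_2 = [(0.01967)(0) - (0.09804)(-0.00006667)]/D = 0.09771 V
Power in each resistor, P = (ΔV)²/R:
  P_R1 = (5 - 4.983)²/51 = 0.00000541 W
  P_R2 = (4.983 - 0.09771)²/15000 = 0.001591 W
  P_R3 = (0.09771 - 0)²/300 = 0.00003183 W
P_total = P_R1 + P_R2 + P_R3 = 0.001629 W

Final answer: 0.001629 W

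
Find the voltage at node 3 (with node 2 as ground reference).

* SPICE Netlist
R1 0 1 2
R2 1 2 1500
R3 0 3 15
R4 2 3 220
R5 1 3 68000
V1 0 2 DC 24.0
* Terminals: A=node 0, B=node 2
Nodal analysis, taking node 2 as the 0 V reference.
Source V1 fixes V_0 = 24 V.
KCL at each unknown node (sum of currents leaving = 0; resistances in Ω):
  Node 1: (V_1 - 24)/2 + (V_1 - 0)/1500 + (V_1 - V_3)/68000 = 0
  Node 3: (V_3 - 24)/15 + (V_3 - 0)/220 + (V_3 - V_1)/68000 = 0
Collecting terms (coefficients in siemens):
  0.5007·V_1 - 0.00001471·V_3 = 12
  0.07123·V_3 - 0.00001471·V_1 = 1.6
Determinant D = (0.5007)(0.07123) - (-0.00001471)(-0.00001471) = 0.03566
V_1 = [(12)(0.07123) - (-0.00001471)(1.6)]/D = 23.97 V
V_3 = [(0.5007)(1.6) - (12)(-0.00001471)]/D = 22.47 V
The requested potential is V_3 = 22.47 V.

Final answer: V_3 = 22.47 V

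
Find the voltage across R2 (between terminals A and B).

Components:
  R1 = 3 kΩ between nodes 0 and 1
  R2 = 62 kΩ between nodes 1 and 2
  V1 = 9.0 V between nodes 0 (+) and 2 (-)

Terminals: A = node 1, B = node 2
R1 and R2 are in series across V1 (node 0 → node 1 → node 2), and the output A–B is taken across R2, so this is a voltage divider.
Series current: I = V1/(R1 + R2) = 9/(3000 + 62000) = 9/65000 = 0.0001385 A
V_R2 = I × R2 = V1 × R2/(R1 + R2) = 9 × 62000/65000 = 8.585 V

Final answer: 8.585 V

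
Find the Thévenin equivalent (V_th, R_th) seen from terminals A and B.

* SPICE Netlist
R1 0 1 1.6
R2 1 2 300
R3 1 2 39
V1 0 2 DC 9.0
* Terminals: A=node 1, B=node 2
Step 1 — V_th is the open-circuit voltage V_A - V_B (nothing connected across the terminals).
Nodal analysis, taking node 2 as the 0 V reference.
Source V1 fixes V_0 = 9 V.
KCL at each unknown node (sum of currents leaving = 0; resistances in Ω):
  Node 1: (V_1 - 9)/1.6 + (V_1 - 0)/300 + (V_1 - 0)/39 = 0
Collecting terms: 0.654 × V_1 = 5.625  =>  V_1 = 8.601 V
V_th = V_1 - V_2 = 8.601 - 0 = 8.601 V
Step 2 — R_th: zero the source — replace V1 by a short circuit (node 2 merges into node 0) — and find the resistance seen between A (node 1) and B (node 0).
Reduce the network between node 1 (A) and node 0 (B) by series/parallel combination:
  Rp1 = R1 ‖ R2 ‖ R3 (parallel, all between nodes 0 and 1) = 1/(1/1.6 + 1/300 + 1/39) = 1.529 Ω
R_th = 1.529 Ω

Final answer: V_th = 8.601 V, R_th = 1.529 Ω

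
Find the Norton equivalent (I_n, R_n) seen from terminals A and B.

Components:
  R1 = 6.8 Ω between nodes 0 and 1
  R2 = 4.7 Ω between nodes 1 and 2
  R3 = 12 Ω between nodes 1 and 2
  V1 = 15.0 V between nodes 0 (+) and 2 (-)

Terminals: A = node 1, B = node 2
Find the Thévenin equivalent first; then I_n = V_th/R_th and R_n = R_th.
Step 1 — V_th is the open-circuit voltage V_A - V_B (nothing connected across the terminals).
Nodal analysis, taking node 2 as the 0 V reference.
Source V1 fixes V_0 = 15 V.
KCL at each unknown node (sum of currents leaving = 0; resistances in Ω):
  Node 1: (V_1 - 15)/6.8 + (V_1 - 0)/4.7 + (V_1 - 0)/12 = 0
Collecting terms: 0.4432 × V_1 = 2.206  =>  V_1 = 4.978 V
V_th = V_1 - V_2 = 4.978 - 0 = 4.978 V
Step 2 — R_th: zero the source — replace V1 by a short circuit (node 2 merges into node 0) — and find the resistance seen between A (node 1) and B (node 0).
Reduce the network between node 1 (A) and node 0 (B) by series/parallel combination:
  Rp1 = R1 ‖ R2 ‖ R3 (parallel, all between nodes 0 and 1) = 1/(1/6.8 + 1/4.7 + 1/12) = 2.257 Ω
R_th = 2.257 Ω
I_n = V_th/R_th = 4.978/2.257 = 2.206 A, and R_n = R_th = 2.257 Ω

Final answer: I_n = 2.206 A, R_n = 2.257 Ω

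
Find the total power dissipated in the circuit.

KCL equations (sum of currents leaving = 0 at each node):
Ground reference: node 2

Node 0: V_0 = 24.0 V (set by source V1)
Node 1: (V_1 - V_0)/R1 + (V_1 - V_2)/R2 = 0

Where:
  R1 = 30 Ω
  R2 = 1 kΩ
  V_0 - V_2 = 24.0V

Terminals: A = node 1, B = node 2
Nodal analysis, taking node 2 as the 0 V reference.
Source V1 fixes V_0 = 24 V.
KCL at each unknown node (sum of currents leaving = 0; resistances in Ω):
  Node 1: (V_1 - 24)/30 + (V_1 - 0)/1000 = 0
Collecting terms: 0.03433 × V_1 = 0.8  =>  V_1 = 23.3 V
Power in each resistor, P = (ΔV)²/R:
  P_R1 = (24 - 23.3)²/30 = 0.01629 W
  P_R2 = (23.3 - 0)²/1000 = 0.5429 W
P_total = P_R1 + P_R2 = 0.5592 W

Final answer: 0.5592 W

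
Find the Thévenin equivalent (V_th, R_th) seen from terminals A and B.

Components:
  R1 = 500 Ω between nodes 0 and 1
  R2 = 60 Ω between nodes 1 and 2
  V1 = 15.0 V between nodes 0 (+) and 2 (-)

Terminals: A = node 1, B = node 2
Step 1 — V_th is the open-circuit voltage V_A - V_B (nothing connected across the terminals).
Nodal analysis, taking node 2 as the 0 V reference.
Source V1 fixes V_0 = 15 V.
KCL at each unknown node (sum of currents leaving = 0; resistances in Ω):
  Node 1: (V_1 - 15)/500 + (V_1 - 0)/60 = 0
Collecting terms: 0.01867 × V_1 = 0.03  =>  V_1 = 1.607 V
V_th = V_1 - V_2 = 1.607 - 0 = 1.607 V
Step 2 — R_th: zero the source — replace V1 by a short circuit (node 2 merges into node 0) — and find the resistance seen between A (node 1) and B (node 0).
Reduce the network between node 1 (A) and node 0 (B) by series/parallel combination:
  Rp1 = R1 ‖ R2 (parallel, both between nodes 0 and 1) = 1/(1/500 + 1/60) = 53.57 Ω
R_th = 53.57 Ω

Final answer: V_th = 1.607 V, R_th = 53.57 Ω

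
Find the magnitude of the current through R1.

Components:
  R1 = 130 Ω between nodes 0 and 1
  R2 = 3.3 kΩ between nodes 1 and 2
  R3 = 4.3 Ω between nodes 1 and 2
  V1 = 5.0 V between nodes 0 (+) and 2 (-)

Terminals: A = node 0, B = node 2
Nodal analysis, taking node 2 as the 0 V reference.
Source V1 fixes V_0 = 5 V.
KCL at each unknown node (sum of currents leaving = 0; resistances in Ω):
  Node 1: (V_1 - 5)/130 + (V_1 - 0)/3300 + (V_1 - 0)/4.3 = 0
Collecting terms: 0.2406 × V_1 = 0.03846  =>  V_1 = 0.1599 V
I_R1 = (V_0 - V_1)/R1 = (5 - 0.1599)/130 = 0.03723 A
|I_R1| = 0.03723 A

Final answer: |I_R1| = 0.03723 A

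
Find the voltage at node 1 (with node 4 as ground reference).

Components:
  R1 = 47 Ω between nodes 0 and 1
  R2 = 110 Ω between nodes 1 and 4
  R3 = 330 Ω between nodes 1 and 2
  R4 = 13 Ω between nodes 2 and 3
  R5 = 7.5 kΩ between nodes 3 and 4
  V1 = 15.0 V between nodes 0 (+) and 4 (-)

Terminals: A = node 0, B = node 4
Nodal analysis, taking node 4 as the 0 V reference.
Source V1 fixes V_0 = 15 V.
KCL at each unknown node (sum of currents leaving = 0; resistances in Ω):
  Node 1: (V_1 - 15)/47 + (V_1 - 0)/110 + (V_1 - V_2)/330 = 0
  Node 2: (V_2 - V_1)/330 + (V_2 - V_3)/13 = 0
  Node 3: (V_3 - V_2)/13 + (V_3 - 0)/7500 = 0
Collecting terms (coefficients in siemens):
  0.0334·V_1 - 0.00303·V_2 = 0.3191
  0.07995·V_2 - 0.00303·V_1 - 0.07692·V_3 = 0
  0.07706·V_3 - 0.07692·V_2 = 0
Solving these 3 simultaneous equations (Gaussian elimination) gives:
  V_1 = 10.47 V, V_2 = 10.03 V, V_3 = 10.01 V
The requested potential is V_1 = 10.47 V.

Final answer: V_1 = 10.47 V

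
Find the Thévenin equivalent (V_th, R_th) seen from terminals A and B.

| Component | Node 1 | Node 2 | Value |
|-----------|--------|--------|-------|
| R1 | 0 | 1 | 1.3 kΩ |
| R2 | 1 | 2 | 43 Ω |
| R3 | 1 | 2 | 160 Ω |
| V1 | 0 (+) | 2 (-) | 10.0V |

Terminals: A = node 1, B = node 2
Step 1 — V_th is the open-circuit voltage V_A - V_B (nothing connected across the terminals).
Nodal analysis, taking node 2 as the 0 V reference.
Source V1 fixes V_0 = 10 V.
KCL at each unknown node (sum of currents leaving = 0; resistances in Ω):
  Node 1: (V_1 - 10)/1300 + (V_1 - 0)/43 + (V_1 - 0)/160 = 0
Collecting terms: 0.03028 × V_1 = 0.007692  =>  V_1 = 0.2541 V
V_th = V_1 - V_2 = 0.2541 - 0 = 0.2541 V
Step 2 — R_th: zero the source — replace V1 by a short circuit (node 2 merges into node 0) — and find the resistance seen between A (node 1) and B (node 0).
Reduce the network between node 1 (A) and node 0 (B) by series/parallel combination:
  Rp1 = R1 ‖ R2 ‖ R3 (parallel, all between nodes 0 and 1) = 1/(1/1300 + 1/43 + 1/160) = 33.03 Ω
R_th = 33.03 Ω

Final answer: V_th = 0.2541 V, R_th = 33.03 Ω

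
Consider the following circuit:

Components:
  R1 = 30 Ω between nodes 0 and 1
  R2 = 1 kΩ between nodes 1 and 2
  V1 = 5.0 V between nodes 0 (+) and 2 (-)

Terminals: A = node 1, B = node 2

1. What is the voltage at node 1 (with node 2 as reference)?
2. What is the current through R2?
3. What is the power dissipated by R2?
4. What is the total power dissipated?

Nodal analysis, taking node 2 as the 0 V reference.
Source V1 fixes V_0 = 5 V.
KCL at each unknown node (sum of currents leaving = 0; resistances in Ω):
  Node 1: (V_1 - 5)/30 + (V_1 - 0)/1000 = 0
Collecting terms: 0.03433 × V_1 = 0.1667  =>  V_1 = 4.854 V
Part 1:
  Read off the nodal solution: V_1 = 4.854 V
Part 2:
  I_R2 = (V_1 - V_2)/R2 = (4.854 - 0)/1000 = 0.004854 A
  Magnitude: I_R2 = 0.004854 A
Part 3:
  I_R2 = (V_1 - V_2)/R2 = (4.854 - 0)/1000 = 0.004854 A
  P_R2 = I_R2² × R2 = (0.004854)² × 1000 = 0.02356 W
Part 4:
  Power in each resistor, P = (ΔV)²/R:
    P_R1 = (5 - 4.854)²/30 = 0.0007069 W
    P_R2 = (4.854 - 0)²/1000 = 0.02356 W
  P_total = P_R1 + P_R2 = 0.02427 W

Final answers:
1. V_1 = 4.854 V
2. I_R2 = 0.004854 A
3. P_R2 = 0.02356 W
4. P_total = 0.02427 W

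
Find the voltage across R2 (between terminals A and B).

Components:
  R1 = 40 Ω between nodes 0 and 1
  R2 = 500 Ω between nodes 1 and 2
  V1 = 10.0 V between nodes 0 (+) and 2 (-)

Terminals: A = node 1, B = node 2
R1 and R2 are in series across V1 (node 0 → node 1 → node 2), and the output A–B is taken across R2, so this is a voltage divider.
Series current: I = V1/(R1 + R2) = 10/(40 + 500) = 10/540 = 0.01852 A
V_R2 = I × R2 = V1 × R2/(R1 + R2) = 10 × 500/540 = 9.259 V

Final answer: 9.259 V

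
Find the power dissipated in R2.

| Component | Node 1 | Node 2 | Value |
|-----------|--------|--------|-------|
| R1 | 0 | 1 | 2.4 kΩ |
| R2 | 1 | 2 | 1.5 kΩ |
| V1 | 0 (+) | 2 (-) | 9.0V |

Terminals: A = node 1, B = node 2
Nodal analysis, taking node 2 as the 0 V reference.
Source V1 fixes V_0 = 9 V.
KCL at each unknown node (sum of currents leaving = 0; resistances in Ω):
  Node 1: (V_1 - 9)/2400 + (V_1 - 0)/1500 = 0
Collecting terms: 0.001083 × V_1 = 0.00375  =>  V_1 = 3.462 V
I_R2 = (V_1 - V_2)/R2 = (3.462 - 0)/1500 = 0.002308 A
P_R2 = I_R2² × R2 = (0.002308)² × 1500 = 0.007988 W

Final answer: 0.007988 W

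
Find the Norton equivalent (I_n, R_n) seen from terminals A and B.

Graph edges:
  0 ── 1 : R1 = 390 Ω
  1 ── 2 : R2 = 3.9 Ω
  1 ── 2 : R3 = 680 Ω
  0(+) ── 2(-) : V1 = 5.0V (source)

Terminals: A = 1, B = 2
Find the Thévenin equivalent first; then I_n = V_th/R_th and R_n = R_th.
Step 1 — V_th is the open-circuit voltage V_A - V_B (nothing connected across the terminals).
Nodal analysis, taking node 2 as the 0 V reference.
Source V1 fixes V_0 = 5 V.
KCL at each unknown node (sum of currents leaving = 0; resistances in Ω):
  Node 1: (V_1 - 5)/390 + (V_1 - 0)/3.9 + (V_1 - 0)/680 = 0
Collecting terms: 0.2604 × V_1 = 0.01282  =>  V_1 = 0.04923 V
V_th = V_1 - V_2 = 0.04923 - 0 = 0.04923 V
Step 2 — R_th: zero the source — replace V1 by a short circuit (node 2 merges into node 0) — and find the resistance seen between A (node 1) and B (node 0).
Reduce the network between node 1 (A) and node 0 (B) by series/parallel combination:
  Rp1 = R1 ‖ R2 ‖ R3 (parallel, all between nodes 0 and 1) = 1/(1/390 + 1/3.9 + 1/680) = 3.84 Ω
R_th = 3.84 Ω
I_n = V_th/R_th = 0.04923/3.84 = 0.01282 A, and R_n = R_th = 3.84 Ω

Final answer: I_n = 0.01282 A, R_n = 3.84 Ω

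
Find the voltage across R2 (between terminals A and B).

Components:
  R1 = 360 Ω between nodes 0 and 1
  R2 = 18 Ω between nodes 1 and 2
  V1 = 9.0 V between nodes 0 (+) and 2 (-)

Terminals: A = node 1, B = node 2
R1 and R2 are in series across V1 (node 0 → node 1 → node 2), and the output A–B is taken across R2, so this is a voltage divider.
Series current: I = V1/(R1 + R2) = 9/(360 + 18) = 9/378 = 0.02381 A
V_R2 = I × R2 = V1 × R2/(R1 + R2) = 9 × 18/378 = 0.4286 V

Final answer: 0.4286 V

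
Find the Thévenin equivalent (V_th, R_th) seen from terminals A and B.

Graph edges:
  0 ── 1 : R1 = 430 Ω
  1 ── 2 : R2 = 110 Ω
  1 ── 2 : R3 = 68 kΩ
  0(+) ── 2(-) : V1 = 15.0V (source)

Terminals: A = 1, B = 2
Step 1 — V_th is the open-circuit voltage V_A - V_B (nothing connected across the terminals).
Nodal analysis, taking node 2 as the 0 V reference.
Source V1 fixes V_0 = 15 V.
KCL at each unknown node (sum of currents leaving = 0; resistances in Ω):
  Node 1: (V_1 - 15)/430 + (V_1 - 0)/110 + (V_1 - 0)/68000 = 0
Collecting terms: 0.01143 × V_1 = 0.03488  =>  V_1 = 3.052 V
V_th = V_1 - V_2 = 3.052 - 0 = 3.052 V
Step 2 — R_th: zero the source — replace V1 by a short circuit (node 2 merges into node 0) — and find the resistance seen between A (node 1) and B (node 0).
Reduce the network between node 1 (A) and node 0 (B) by series/parallel combination:
  Rp1 = R1 ‖ R2 ‖ R3 (parallel, all between nodes 0 and 1) = 1/(1/430 + 1/110 + 1/68000) = 87.48 Ω
R_th = 87.48 Ω

Final answer: V_th = 3.052 V, R_th = 87.48 Ω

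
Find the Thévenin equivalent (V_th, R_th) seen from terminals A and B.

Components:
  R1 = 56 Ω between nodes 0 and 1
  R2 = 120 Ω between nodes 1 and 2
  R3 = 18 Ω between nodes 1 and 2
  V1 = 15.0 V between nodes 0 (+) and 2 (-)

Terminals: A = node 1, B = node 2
Step 1 — V_th is the open-circuit voltage V_A - V_B (nothing connected across the terminals).
Nodal analysis, taking node 2 as the 0 V reference.
Source V1 fixes V_0 = 15 V.
KCL at each unknown node (sum of currents leaving = 0; resistances in Ω):
  Node 1: (V_1 - 15)/56 + (V_1 - 0)/120 + (V_1 - 0)/18 = 0
Collecting terms: 0.08175 × V_1 = 0.2679  =>  V_1 = 3.277 V
V_th = V_1 - V_2 = 3.277 - 0 = 3.277 V
Step 2 — R_th: zero the source — replace V1 by a short circuit (node 2 merges into node 0) — and find the resistance seen between A (node 1) and B (node 0).
Reduce the network between node 1 (A) and node 0 (B) by series/parallel combination:
  Rp1 = R1 ‖ R2 ‖ R3 (parallel, all between nodes 0 and 1) = 1/(1/56 + 1/120 + 1/18) = 12.23 Ω
R_th = 12.23 Ω

Final answer: V_th = 3.277 V, R_th = 12.23 Ω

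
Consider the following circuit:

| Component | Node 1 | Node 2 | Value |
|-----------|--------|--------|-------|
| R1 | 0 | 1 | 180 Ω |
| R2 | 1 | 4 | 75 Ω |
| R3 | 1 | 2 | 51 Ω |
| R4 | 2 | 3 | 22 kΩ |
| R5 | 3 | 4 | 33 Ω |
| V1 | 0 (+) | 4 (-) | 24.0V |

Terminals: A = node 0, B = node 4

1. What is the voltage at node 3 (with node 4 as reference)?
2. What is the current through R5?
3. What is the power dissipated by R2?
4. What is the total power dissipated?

Nodal analysis, taking node 4 as the 0 V reference.
Source V1 fixes V_0 = 24 V.
KCL at each unknown node (sum of currents leaving = 0; resistances in Ω):
  Node 1: (V_1 - 24)/180 + (V_1 - 0)/75 + (V_1 - V_2)/51 = 0
  Node 2: (V_2 - V_1)/51 + (V_2 - V_3)/22000 = 0
  Node 3: (V_3 - V_2)/22000 + (V_3 - 0)/33 = 0
Collecting terms (coefficients in siemens):
  0.0385·V_1 - 0.01961·V_2 = 0.1333
  0.01965·V_2 - 0.01961·V_1 - 0.00004545·V_3 = 0
  0.03035·V_3 - 0.00004545·V_2 = 0
Solving these 3 simultaneous equations (Gaussian elimination) gives:
  V_1 = 7.042 V, V_2 = 7.026 V, V_3 = 0.01052 V
Part 1:
  Read off the nodal solution: V_3 = 0.01052 V
Part 2:
  I_R5 = (V_3 - V_4)/R5 = (0.01052 - 0)/33 = 0.0003189 A
  Magnitude: I_R5 = 0.0003189 A
Part 3:
  I_R2 = (V_1 - V_4)/R2 = (7.042 - 0)/75 = 0.09389 A
  P_R2 = I_R2² × R2 = (0.09389)² × 75 = 0.6612 W
Part 4:
  Power in each resistor, P = (ΔV)²/R:
    P_R1 = (24 - 7.042)²/180 = 1.598 W
    P_R2 = (7.042 - 0)²/75 = 0.6612 W
    P_R3 = (7.042 - 7.026)²/51 = 0.000005186 W
    P_R4 = (7.026 - 0.01052)²/22000 = 0.002237 W
    P_R5 = (0.01052 - 0)²/33 = 0.000003355 W
  P_total = P_R1 + P_R2 + P_R3 + P_R4 + P_R5 = 2.261 W

Final answers:
1. V_3 = 0.01052 V
2. I_R5 = 0.0003189 A
3. P_R2 = 0.6612 W
4. P_total = 2.261 W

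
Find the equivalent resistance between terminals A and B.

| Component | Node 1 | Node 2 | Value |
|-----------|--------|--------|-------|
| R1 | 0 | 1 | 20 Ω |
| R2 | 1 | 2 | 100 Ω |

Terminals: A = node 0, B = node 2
Reduce the network between node 0 (A) and node 2 (B) by series/parallel combination:
  Rs1 = R1 + R2 (series, joined only at node 1) = 20 + 100 = 120 Ω
R_eq = 120 Ω

Final answer: 120 Ω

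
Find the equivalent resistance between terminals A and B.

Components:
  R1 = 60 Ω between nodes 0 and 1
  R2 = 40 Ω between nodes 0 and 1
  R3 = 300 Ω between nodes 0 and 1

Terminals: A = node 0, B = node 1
Reduce the network between node 0 (A) and node 1 (B) by series/parallel combination:
  Rp1 = R1 ‖ R2 ‖ R3 (parallel, all between nodes 0 and 1) = 1/(1/60 + 1/40 + 1/300) = 22.22 Ω
R_eq = 22.22 Ω

Final answer: 22.22 Ω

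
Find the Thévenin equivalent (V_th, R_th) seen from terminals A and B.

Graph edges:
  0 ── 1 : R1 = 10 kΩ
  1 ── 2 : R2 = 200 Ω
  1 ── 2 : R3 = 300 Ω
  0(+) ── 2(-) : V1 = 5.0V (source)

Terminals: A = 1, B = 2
Step 1 — V_th is the open-circuit voltage V_A - V_B (nothing connected across the terminals).
Nodal analysis, taking node 2 as the 0 V reference.
Source V1 fixes V_0 = 5 V.
KCL at each unknown node (sum of currents leaving = 0; resistances in Ω):
  Node 1: (V_1 - 5)/10000 + (V_1 - 0)/200 + (V_1 - 0)/300 = 0
Collecting terms: 0.008433 × V_1 = 0.0005  =>  V_1 = 0.05929 V
V_th = V_1 - V_2 = 0.05929 - 0 = 0.05929 V
Step 2 — R_th: zero the source — replace V1 by a short circuit (node 2 merges into node 0) — and find the resistance seen between A (node 1) and B (node 0).
Reduce the network between node 1 (A) and node 0 (B) by series/parallel combination:
  Rp1 = R1 ‖ R2 ‖ R3 (parallel, all between nodes 0 and 1) = 1/(1/10000 + 1/200 + 1/300) = 118.6 Ω
R_th = 118.6 Ω

Final answer: V_th = 0.05929 V, R_th = 118.6 Ω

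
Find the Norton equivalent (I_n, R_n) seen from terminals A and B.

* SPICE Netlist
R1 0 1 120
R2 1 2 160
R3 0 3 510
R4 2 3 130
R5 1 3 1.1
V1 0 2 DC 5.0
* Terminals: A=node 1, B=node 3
Find the Thévenin equivalent first; then I_n = V_th/R_th and R_n = R_th.
Step 1 — V_th is the open-circuit voltage V_A - V_B (nothing connected across the terminals).
Nodal analysis, taking node 2 as the 0 V reference.
Source V1 fixes V_0 = 5 V.
KCL at each unknown node (sum of currents leaving = 0; resistances in Ω):
  Node 1: (V_1 - 5)/120 + (V_1 - 0)/160 + (V_1 - V_3)/1.1 = 0
  Node 3: (V_3 - 5)/510 + (V_3 - 0)/130 + (V_3 - V_1)/1.1 = 0
Collecting terms (coefficients in siemens):
  0.9237·V_1 - 0.9091·V_3 = 0.04167
  0.9187·V_3 - 0.9091·V_1 = 0.009804
Determinant D = (0.9237)(0.9187) - (-0.9091)(-0.9091) = 0.02217
V_1 = [(0.04167)(0.9187) - (-0.9091)(0.009804)]/D = 2.128 V
V_3 = [(0.9237)(0.009804) - (0.04167)(-0.9091)]/D = 2.117 V
V_th = V_1 - V_3 = 2.128 - 2.117 = 0.01169 V
Step 2 — R_th: zero the source — replace V1 by a short circuit (node 2 merges into node 0) — and find the resistance seen between A (node 1) and B (node 3).
Reduce the network between node 1 (A) and node 3 (B) by series/parallel combination:
  Rp1 = R1 ‖ R2 (parallel, both between nodes 0 and 1) = 1/(1/120 + 1/160) = 68.57 Ω
  Rp2 = R3 ‖ R4 (parallel, both between nodes 0 and 3) = 1/(1/510 + 1/130) = 103.6 Ω
  Rs1 = Rp1 + Rp2 (series, joined only at node 0) = 68.57 + 103.6 = 172.2 Ω
  Rp3 = R5 ‖ Rs1 (parallel, both between nodes 1 and 3) = 1/(1/1.1 + 1/172.2) = 1.093 Ω
R_th = 1.093 Ω
I_n = V_th/R_th = 0.01169/1.093 = 0.0107 A, and R_n = R_th = 1.093 Ω

Final answer: I_n = 0.0107 A, R_n = 1.093 Ω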